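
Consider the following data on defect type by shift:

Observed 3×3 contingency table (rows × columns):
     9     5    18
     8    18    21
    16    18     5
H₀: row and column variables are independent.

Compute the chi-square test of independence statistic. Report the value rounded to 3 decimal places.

test statistic = 19.426

Row totals [32, 47, 39], col totals [33, 41, 44], n=118
χ² = (9−8.95)²/8.95 + (5−11.12)²/11.12 + (18−11.93)²/11.93 + (8−13.14)²/13.14 + (18−16.33)²/16.33 + (21−17.53)²/17.53 + (16−10.91)²/10.91 + (18−13.55)²/13.55 + (5−14.54)²/14.54 = 19.4264
df = 4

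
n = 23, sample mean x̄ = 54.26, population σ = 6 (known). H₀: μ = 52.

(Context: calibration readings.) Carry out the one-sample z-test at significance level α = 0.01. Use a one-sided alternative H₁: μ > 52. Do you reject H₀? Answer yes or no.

SE = σ/√n = 6/√23 = 1.2511
z = (x̄−μ₀)/SE = (54.26−52)/1.2511 = 1.8064
p-value (one-sided, H₁ greater) = 0.03543
At α=0.01: p ≥ α → fail to reject H₀

reject H₀: no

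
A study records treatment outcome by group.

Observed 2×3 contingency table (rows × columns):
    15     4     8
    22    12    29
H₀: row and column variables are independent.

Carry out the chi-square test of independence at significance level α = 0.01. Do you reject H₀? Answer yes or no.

Row totals [27, 63], col totals [37, 16, 37], n=90
χ² = (15−11.10)²/11.10 + (4−4.80)²/4.80 + (8−11.10)²/11.10 + (22−25.90)²/25.90 + (12−11.20)²/11.20 + (29−25.90)²/25.90 = 3.3848
df = 2
p-value (upper-tail) = 0.18408
At α=0.01: p ≥ α → fail to reject H₀

reject H₀: no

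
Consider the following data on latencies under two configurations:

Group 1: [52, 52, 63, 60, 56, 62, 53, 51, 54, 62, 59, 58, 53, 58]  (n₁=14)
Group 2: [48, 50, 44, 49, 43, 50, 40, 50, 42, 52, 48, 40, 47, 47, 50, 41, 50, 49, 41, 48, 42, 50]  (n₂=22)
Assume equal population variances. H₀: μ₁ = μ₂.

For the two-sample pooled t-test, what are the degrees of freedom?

degrees of freedom = 34

df = n₁ + n₂ − 2 = 14 + 22 − 2 = 34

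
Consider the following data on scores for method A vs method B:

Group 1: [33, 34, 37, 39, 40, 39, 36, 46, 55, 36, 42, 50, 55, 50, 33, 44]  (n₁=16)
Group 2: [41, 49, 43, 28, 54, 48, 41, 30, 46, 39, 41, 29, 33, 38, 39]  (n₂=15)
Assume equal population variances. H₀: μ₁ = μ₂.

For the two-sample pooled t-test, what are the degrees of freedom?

df = n₁ + n₂ − 2 = 16 + 15 − 2 = 29

degrees of freedom = 29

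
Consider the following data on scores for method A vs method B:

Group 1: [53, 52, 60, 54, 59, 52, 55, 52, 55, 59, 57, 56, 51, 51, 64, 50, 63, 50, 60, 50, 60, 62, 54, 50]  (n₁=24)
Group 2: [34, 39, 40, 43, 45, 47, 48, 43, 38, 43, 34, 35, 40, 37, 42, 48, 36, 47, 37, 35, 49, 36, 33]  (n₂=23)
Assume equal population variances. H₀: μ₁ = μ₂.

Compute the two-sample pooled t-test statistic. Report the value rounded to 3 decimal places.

x̄₁=55.375, s₁=4.509, n₁=24
x̄₂=40.391, s₂=5.159, n₂=23
s_p² = [23·4.509² + 22·5.159²]/45 = 23.4023
SE = √(s_p²·(1/24+1/23)) = 1.4116
t = (55.375−40.391)/1.4116 = 10.6148
df = 45

test statistic = 10.615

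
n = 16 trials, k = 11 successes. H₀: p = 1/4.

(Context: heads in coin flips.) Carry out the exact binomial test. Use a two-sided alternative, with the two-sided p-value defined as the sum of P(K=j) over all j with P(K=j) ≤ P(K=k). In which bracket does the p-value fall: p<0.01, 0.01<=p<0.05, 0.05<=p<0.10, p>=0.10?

Exact binomial: n=16, k=11, p₀=1/4=0.2500
P(X=j) = C(n,j)·p₀^j·(1−p₀)^(n−j); p = Σ P(X=j) over j with P(X=j) ≤ P(X=11)
p-value (two-sided) = 0.00029
→ bracket: p<0.01

p-value bracket: p<0.01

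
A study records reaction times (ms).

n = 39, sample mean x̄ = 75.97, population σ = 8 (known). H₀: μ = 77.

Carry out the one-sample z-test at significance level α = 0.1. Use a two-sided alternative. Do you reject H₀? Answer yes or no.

SE = σ/√n = 8/√39 = 1.2810
z = (x̄−μ₀)/SE = (75.97−77)/1.2810 = -0.8040
p-value (two-sided) = 0.42137
At α=0.1: p ≥ α → fail to reject H₀

reject H₀: no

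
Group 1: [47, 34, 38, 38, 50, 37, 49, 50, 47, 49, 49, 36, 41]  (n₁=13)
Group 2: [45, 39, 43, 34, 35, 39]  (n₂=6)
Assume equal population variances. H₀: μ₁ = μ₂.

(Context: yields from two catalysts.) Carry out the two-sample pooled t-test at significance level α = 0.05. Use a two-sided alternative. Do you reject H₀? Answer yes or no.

reject H₀: no

x̄₁=43.462, s₁=6.159, n₁=13
x̄₂=39.167, s₂=4.309, n₂=6
s_p² = [12·6.159² + 5·4.309²]/17 = 32.2391
SE = √(s_p²·(1/13+1/6)) = 2.8023
t = (43.462−39.167)/2.8023 = 1.5326
df = 17
p-value (two-sided) = 0.14377
At α=0.05: p ≥ α → fail to reject H₀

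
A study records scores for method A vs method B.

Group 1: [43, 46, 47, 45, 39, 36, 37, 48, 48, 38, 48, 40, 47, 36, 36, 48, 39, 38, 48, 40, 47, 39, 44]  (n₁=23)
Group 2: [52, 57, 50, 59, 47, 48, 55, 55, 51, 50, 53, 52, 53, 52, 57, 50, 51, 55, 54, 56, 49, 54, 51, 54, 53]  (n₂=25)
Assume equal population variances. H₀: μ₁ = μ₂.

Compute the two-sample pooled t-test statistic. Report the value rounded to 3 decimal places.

x̄₁=42.478, s₁=4.670, n₁=23
x̄₂=52.720, s₂=2.951, n₂=25
s_p² = [22·4.670² + 24·2.951²]/46 = 14.9735
SE = √(s_p²·(1/23+1/25)) = 1.1180
t = (42.478−52.720)/1.1180 = -9.1606
df = 46

test statistic = -9.161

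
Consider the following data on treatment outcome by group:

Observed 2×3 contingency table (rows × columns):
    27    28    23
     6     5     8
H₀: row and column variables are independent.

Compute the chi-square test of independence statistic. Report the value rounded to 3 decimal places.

Row totals [78, 19], col totals [33, 33, 31], n=97
χ² = (27−26.54)²/26.54 + (28−26.54)²/26.54 + (23−24.93)²/24.93 + (6−6.46)²/6.46 + (5−6.46)²/6.46 + (8−6.07)²/6.07 = 1.2149
df = 2

test statistic = 1.215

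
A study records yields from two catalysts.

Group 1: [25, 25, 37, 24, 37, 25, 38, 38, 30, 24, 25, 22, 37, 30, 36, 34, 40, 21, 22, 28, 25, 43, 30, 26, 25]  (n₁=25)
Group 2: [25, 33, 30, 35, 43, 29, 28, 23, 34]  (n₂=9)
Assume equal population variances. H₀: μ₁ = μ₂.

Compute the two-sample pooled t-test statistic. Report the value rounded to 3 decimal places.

x̄₁=29.880, s₁=6.604, n₁=25
x̄₂=31.111, s₂=5.988, n₂=9
s_p² = [24·6.604² + 8·5.988²]/32 = 41.6728
SE = √(s_p²·(1/25+1/9)) = 2.5094
t = (29.880−31.111)/2.5094 = -0.4906
df = 32

test statistic = -0.491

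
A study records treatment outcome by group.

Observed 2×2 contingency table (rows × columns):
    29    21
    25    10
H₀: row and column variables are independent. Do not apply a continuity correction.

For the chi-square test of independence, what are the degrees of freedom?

df = (r−1)(c−1) = (2−1)·(2−1) = 1

degrees of freedom = 1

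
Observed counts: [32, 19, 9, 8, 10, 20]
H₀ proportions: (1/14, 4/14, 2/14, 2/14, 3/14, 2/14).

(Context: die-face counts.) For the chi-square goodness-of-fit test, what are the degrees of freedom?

degrees of freedom = 5

df = k − 1 = 6 − 1 = 5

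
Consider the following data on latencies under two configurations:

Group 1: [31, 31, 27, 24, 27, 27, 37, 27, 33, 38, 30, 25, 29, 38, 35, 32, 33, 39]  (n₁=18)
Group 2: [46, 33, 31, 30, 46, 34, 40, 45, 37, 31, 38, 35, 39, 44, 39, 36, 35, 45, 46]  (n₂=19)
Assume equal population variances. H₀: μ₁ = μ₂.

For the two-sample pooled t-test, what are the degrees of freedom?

df = n₁ + n₂ − 2 = 18 + 19 − 2 = 35

degrees of freedom = 35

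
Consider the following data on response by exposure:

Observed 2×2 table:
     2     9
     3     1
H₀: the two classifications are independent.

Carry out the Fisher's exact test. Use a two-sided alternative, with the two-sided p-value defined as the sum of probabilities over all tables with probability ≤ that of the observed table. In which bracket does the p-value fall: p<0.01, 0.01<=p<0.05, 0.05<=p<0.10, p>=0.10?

p-value bracket: 0.05<=p<0.10

Margins: r₁=11, r₂=4, c₁=5, c₂=10, n=15
p_obs = C(11,2)·C(4,3)/C(15,5); sum pmf over tables with pmf ≤ p_obs
p-value (two-sided) = 0.07692
→ bracket: 0.05<=p<0.10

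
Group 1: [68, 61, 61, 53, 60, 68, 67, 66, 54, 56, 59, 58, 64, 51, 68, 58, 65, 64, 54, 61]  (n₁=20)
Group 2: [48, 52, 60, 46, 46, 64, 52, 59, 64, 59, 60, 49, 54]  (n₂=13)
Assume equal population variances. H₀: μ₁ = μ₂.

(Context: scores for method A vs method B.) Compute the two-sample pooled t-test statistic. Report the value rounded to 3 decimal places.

x̄₁=60.800, s₁=5.386, n₁=20
x̄₂=54.846, s₂=6.517, n₂=13
s_p² = [19·5.386² + 12·6.517²]/31 = 34.2223
SE = √(s_p²·(1/20+1/13)) = 2.0841
t = (60.800−54.846)/2.0841 = 2.8568
df = 31

test statistic = 2.857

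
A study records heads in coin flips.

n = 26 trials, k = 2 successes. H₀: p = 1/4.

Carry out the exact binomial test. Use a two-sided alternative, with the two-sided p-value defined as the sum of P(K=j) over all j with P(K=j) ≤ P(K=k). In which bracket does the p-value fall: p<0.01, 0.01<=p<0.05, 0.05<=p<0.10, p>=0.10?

p-value bracket: 0.01<=p<0.05

Exact binomial: n=26, k=2, p₀=1/4=0.2500
P(X=j) = C(n,j)·p₀^j·(1−p₀)^(n−j); p = Σ P(X=j) over j with P(X=j) ≤ P(X=2)
p-value (two-sided) = 0.04131
→ bracket: 0.01<=p<0.05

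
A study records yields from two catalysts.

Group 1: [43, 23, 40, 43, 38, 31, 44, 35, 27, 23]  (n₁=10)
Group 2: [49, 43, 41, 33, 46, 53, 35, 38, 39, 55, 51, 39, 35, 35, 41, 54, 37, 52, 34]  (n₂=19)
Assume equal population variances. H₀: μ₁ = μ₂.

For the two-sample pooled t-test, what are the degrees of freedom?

degrees of freedom = 27

df = n₁ + n₂ − 2 = 10 + 19 − 2 = 27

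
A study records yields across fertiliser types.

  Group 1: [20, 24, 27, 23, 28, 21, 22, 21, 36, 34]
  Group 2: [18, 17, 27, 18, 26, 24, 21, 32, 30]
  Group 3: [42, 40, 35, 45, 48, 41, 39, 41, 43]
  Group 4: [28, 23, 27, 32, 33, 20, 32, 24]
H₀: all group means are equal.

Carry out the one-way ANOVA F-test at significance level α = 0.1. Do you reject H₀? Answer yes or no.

reject H₀: yes

Group means [25.60, 23.67, 41.56, 27.38], grand mean 29.500
SSB = Σnᵢ(x̄ᵢ−x̄)² = 1802.503; SSW = ΣΣ(x−x̄ᵢ)² = 792.497
MSB = 1802.503/3 = 600.8343; MSW = 792.497/32 = 24.7655
F = MSB/MSW = 24.2609
df = (3, 32)
p-value (upper-tail) = 0.00000
At α=0.1: p < α → reject H₀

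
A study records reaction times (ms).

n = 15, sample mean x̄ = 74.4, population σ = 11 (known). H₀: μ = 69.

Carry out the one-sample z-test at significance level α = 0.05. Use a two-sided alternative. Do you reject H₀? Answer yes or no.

reject H₀: no

SE = σ/√n = 11/√15 = 2.8402
z = (x̄−μ₀)/SE = (74.4−69)/2.8402 = 1.9013
p-value (two-sided) = 0.05726
At α=0.05: p ≥ α → fail to reject H₀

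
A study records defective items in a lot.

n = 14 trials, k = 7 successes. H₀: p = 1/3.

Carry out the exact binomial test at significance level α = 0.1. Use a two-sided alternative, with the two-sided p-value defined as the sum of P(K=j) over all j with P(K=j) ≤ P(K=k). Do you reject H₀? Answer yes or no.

reject H₀: no

Exact binomial: n=14, k=7, p₀=1/3=0.3333
P(X=j) = C(n,j)·p₀^j·(1−p₀)^(n−j); p = Σ P(X=j) over j with P(X=j) ≤ P(X=7)
p-value (two-sided) = 0.25480
At α=0.1: p ≥ α → fail to reject H₀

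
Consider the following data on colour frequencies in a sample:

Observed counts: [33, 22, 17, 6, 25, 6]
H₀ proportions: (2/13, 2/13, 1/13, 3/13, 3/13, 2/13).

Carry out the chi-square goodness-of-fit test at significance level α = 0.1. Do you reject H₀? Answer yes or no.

n = 109; E_i = n·p_i = [16.77, 16.77, 8.38, 25.15, 25.15, 16.77]
χ² = (33−16.77)²/16.77 + (22−16.77)²/16.77 + (17−8.38)²/8.38 + (6−25.15)²/25.15 + (25−25.15)²/25.15 + (6−16.77)²/16.77 = 47.6957
df = 5
p-value (upper-tail) = 0.00000
At α=0.1: p < α → reject H₀

reject H₀: yes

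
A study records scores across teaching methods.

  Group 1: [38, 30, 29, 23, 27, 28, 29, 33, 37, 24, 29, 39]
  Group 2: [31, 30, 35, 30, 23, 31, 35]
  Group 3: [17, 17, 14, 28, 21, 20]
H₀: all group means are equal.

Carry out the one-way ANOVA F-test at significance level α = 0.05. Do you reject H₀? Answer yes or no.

reject H₀: yes

Group means [30.50, 30.71, 19.50], grand mean 27.920
SSB = Σnᵢ(x̄ᵢ−x̄)² = 559.911; SSW = ΣΣ(x−x̄ᵢ)² = 515.929
MSB = 559.911/2 = 279.9557; MSW = 515.929/22 = 23.4513
F = MSB/MSW = 11.9377
df = (2, 22)
p-value (upper-tail) = 0.00031
At α=0.05: p < α → reject H₀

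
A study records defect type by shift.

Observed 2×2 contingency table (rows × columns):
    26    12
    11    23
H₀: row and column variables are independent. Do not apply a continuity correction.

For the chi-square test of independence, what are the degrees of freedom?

df = (r−1)(c−1) = (2−1)·(2−1) = 1

degrees of freedom = 1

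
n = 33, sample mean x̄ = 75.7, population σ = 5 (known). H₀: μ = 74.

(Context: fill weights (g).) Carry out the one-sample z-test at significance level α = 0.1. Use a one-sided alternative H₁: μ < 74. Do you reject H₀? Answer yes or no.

SE = σ/√n = 5/√33 = 0.8704
z = (x̄−μ₀)/SE = (75.7−74)/0.8704 = 1.9532
p-value (one-sided, H₁ less) = 0.97460
At α=0.1: p ≥ α → fail to reject H₀

reject H₀: no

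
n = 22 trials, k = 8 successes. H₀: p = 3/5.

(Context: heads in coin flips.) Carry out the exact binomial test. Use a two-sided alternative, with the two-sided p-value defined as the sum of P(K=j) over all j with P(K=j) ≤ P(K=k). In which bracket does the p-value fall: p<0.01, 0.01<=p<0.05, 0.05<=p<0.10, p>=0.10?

p-value bracket: 0.01<=p<0.05

Exact binomial: n=22, k=8, p₀=3/5=0.6000
P(X=j) = C(n,j)·p₀^j·(1−p₀)^(n−j); p = Σ P(X=j) over j with P(X=j) ≤ P(X=8)
p-value (two-sided) = 0.02903
→ bracket: 0.01<=p<0.05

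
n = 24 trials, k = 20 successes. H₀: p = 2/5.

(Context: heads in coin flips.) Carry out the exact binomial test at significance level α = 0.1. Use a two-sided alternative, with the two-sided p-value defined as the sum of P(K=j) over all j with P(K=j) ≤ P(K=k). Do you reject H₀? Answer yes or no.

reject H₀: yes

Exact binomial: n=24, k=20, p₀=2/5=0.4000
P(X=j) = C(n,j)·p₀^j·(1−p₀)^(n−j); p = Σ P(X=j) over j with P(X=j) ≤ P(X=20)
p-value (two-sided) = 0.00002
At α=0.1: p < α → reject H₀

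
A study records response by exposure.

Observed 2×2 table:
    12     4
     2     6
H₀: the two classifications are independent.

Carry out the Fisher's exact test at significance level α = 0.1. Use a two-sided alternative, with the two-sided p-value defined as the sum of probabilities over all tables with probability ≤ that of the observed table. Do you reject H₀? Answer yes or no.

Margins: r₁=16, r₂=8, c₁=14, c₂=10, n=24
p_obs = C(16,12)·C(8,2)/C(24,14); sum pmf over tables with pmf ≤ p_obs
p-value (two-sided) = 0.03241
At α=0.1: p < α → reject H₀

reject H₀: yes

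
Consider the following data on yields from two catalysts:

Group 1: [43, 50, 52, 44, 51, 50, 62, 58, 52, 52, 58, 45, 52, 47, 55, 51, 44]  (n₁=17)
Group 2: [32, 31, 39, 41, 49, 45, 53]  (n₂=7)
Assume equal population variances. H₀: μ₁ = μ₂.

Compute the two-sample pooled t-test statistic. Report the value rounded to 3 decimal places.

x̄₁=50.941, s₁=5.332, n₁=17
x̄₂=41.429, s₂=8.243, n₂=7
s_p² = [16·5.332² + 6·8.243²]/22 = 39.2116
SE = √(s_p²·(1/17+1/7)) = 2.8122
t = (50.941−41.429)/2.8122 = 3.3827
df = 22

test statistic = 3.383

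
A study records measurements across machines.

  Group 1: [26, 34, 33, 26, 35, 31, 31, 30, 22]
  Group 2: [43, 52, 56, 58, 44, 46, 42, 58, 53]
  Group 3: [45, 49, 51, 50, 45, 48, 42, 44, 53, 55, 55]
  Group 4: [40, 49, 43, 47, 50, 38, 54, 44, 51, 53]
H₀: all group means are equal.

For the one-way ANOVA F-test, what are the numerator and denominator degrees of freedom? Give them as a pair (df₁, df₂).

k = 4 groups, N = 39 total
df = (k−1, N−k) = (4−1, 39−4) = (3, 35)

degrees of freedom = [3, 35]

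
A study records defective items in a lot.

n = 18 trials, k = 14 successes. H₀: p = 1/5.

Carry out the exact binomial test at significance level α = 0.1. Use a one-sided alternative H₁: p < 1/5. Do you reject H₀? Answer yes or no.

reject H₀: no

Exact binomial: n=18, k=14, p₀=1/5=0.2000
P(X≤14) from Σ C(n,i)·p₀^i·(1−p₀)^(n−i)
p-value (one-sided, H₁ less) = 1.00000
At α=0.1: p ≥ α → fail to reject H₀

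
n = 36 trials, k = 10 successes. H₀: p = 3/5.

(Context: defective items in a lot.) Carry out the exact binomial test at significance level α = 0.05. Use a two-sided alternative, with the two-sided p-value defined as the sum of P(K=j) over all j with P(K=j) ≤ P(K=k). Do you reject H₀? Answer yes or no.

Exact binomial: n=36, k=10, p₀=3/5=0.6000
P(X=j) = C(n,j)·p₀^j·(1−p₀)^(n−j); p = Σ P(X=j) over j with P(X=j) ≤ P(X=10)
p-value (two-sided) = 0.00012
At α=0.05: p < α → reject H₀

reject H₀: yes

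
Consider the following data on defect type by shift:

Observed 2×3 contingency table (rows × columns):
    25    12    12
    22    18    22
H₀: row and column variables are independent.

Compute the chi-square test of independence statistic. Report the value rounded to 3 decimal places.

Row totals [49, 62], col totals [47, 30, 34], n=111
χ² = (25−20.75)²/20.75 + (12−13.24)²/13.24 + (12−15.01)²/15.01 + (22−26.25)²/26.25 + (18−16.76)²/16.76 + (22−18.99)²/18.99 = 2.8492
df = 2

test statistic = 2.849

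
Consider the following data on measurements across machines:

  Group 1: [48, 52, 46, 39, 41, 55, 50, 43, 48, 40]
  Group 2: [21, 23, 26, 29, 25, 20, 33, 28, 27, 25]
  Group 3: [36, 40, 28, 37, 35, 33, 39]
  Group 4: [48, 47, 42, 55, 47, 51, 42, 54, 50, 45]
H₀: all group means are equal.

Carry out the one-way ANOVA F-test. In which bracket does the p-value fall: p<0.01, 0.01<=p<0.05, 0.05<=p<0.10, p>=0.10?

Group means [46.20, 25.70, 35.43, 48.10], grand mean 39.135
SSB = Σnᵢ(x̄ᵢ−x̄)² = 3204.010; SSW = ΣΣ(x−x̄ᵢ)² = 672.314
MSB = 3204.010/3 = 1068.0033; MSW = 672.314/33 = 20.3732
F = MSB/MSW = 52.4221
df = (3, 33)
p-value (upper-tail) = 0.00000
→ bracket: p<0.01

p-value bracket: p<0.01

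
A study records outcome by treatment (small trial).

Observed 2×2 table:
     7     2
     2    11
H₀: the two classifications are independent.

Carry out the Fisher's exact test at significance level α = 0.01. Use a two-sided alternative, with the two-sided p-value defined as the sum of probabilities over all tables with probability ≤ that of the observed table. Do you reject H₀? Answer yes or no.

reject H₀: yes

Margins: r₁=9, r₂=13, c₁=9, c₂=13, n=22
p_obs = C(9,7)·C(13,2)/C(22,9); sum pmf over tables with pmf ≤ p_obs
p-value (two-sided) = 0.00732
At α=0.01: p < α → reject H₀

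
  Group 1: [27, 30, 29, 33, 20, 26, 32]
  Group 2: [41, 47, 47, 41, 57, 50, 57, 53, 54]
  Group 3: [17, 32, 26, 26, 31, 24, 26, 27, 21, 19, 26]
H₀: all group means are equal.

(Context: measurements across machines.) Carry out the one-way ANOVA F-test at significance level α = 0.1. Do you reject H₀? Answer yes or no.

reject H₀: yes

Group means [28.14, 49.67, 25.00], grand mean 34.037
SSB = Σnᵢ(x̄ᵢ−x̄)² = 3340.106; SSW = ΣΣ(x−x̄ᵢ)² = 626.857
MSB = 3340.106/2 = 1670.0529; MSW = 626.857/24 = 26.1190
F = MSB/MSW = 63.9400
df = (2, 24)
p-value (upper-tail) = 0.00000
At α=0.1: p < α → reject H₀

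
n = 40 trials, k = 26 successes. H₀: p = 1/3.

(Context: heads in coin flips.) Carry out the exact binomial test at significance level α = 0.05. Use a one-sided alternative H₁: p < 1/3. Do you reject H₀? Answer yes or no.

reject H₀: no

Exact binomial: n=40, k=26, p₀=1/3=0.3333
P(X≤26) from Σ C(n,i)·p₀^i·(1−p₀)^(n−i)
p-value (one-sided, H₁ less) = 0.99999
At α=0.05: p ≥ α → fail to reject H₀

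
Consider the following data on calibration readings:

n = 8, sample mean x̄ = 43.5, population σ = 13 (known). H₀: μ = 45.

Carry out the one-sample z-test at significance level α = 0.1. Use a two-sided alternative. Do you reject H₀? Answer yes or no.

reject H₀: no

SE = σ/√n = 13/√8 = 4.5962
z = (x̄−μ₀)/SE = (43.5−45)/4.5962 = -0.3264
p-value (two-sided) = 0.74415
At α=0.1: p ≥ α → fail to reject H₀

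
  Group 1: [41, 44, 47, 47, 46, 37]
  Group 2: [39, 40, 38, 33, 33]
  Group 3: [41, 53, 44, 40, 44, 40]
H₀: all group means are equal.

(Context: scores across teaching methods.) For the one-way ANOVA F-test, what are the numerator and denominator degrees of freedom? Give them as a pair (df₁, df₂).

k = 3 groups, N = 17 total
df = (k−1, N−k) = (3−1, 17−3) = (2, 14)

degrees of freedom = [2, 14]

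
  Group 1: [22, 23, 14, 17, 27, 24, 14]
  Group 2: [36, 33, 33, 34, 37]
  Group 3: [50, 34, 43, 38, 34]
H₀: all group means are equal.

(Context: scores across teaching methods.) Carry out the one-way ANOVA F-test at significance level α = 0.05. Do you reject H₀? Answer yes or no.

reject H₀: yes

Group means [20.14, 34.60, 39.80], grand mean 30.176
SSB = Σnᵢ(x̄ᵢ−x̄)² = 1265.613; SSW = ΣΣ(x−x̄ᵢ)² = 356.857
MSB = 1265.613/2 = 632.8067; MSW = 356.857/14 = 25.4898
F = MSB/MSW = 24.8259
df = (2, 14)
p-value (upper-tail) = 0.00002
At α=0.05: p < α → reject H₀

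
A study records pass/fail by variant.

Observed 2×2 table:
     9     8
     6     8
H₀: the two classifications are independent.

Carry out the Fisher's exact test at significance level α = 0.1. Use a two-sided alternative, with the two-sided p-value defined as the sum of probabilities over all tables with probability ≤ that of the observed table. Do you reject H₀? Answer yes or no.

reject H₀: no

Margins: r₁=17, r₂=14, c₁=15, c₂=16, n=31
p_obs = C(17,9)·C(14,6)/C(31,15); sum pmf over tables with pmf ≤ p_obs
p-value (two-sided) = 0.72239
At α=0.1: p ≥ α → fail to reject H₀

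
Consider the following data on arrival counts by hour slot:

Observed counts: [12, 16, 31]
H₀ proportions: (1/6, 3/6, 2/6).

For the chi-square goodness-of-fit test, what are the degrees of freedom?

degrees of freedom = 2

df = k − 1 = 3 − 1 = 2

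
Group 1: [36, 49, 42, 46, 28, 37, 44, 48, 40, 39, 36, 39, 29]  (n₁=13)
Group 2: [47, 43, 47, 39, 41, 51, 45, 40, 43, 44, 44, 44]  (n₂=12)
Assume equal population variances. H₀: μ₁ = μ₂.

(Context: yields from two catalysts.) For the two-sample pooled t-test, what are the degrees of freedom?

df = n₁ + n₂ − 2 = 13 + 12 − 2 = 23

degrees of freedom = 23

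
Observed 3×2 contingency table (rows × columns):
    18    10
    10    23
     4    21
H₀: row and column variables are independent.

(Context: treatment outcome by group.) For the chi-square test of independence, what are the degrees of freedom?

degrees of freedom = 2

df = (r−1)(c−1) = (3−1)·(2−1) = 2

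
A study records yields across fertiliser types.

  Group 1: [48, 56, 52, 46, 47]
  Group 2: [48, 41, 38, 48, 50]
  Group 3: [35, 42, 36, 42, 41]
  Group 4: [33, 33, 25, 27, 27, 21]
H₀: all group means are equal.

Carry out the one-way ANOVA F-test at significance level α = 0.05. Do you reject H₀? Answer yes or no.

reject H₀: yes

Group means [49.80, 45.00, 39.20, 27.67], grand mean 39.810
SSB = Σnᵢ(x̄ᵢ−x̄)² = 1520.305; SSW = ΣΣ(x−x̄ᵢ)² = 332.933
MSB = 1520.305/3 = 506.7683; MSW = 332.933/17 = 19.5843
F = MSB/MSW = 25.8762
df = (3, 17)
p-value (upper-tail) = 0.00000
At α=0.05: p < α → reject H₀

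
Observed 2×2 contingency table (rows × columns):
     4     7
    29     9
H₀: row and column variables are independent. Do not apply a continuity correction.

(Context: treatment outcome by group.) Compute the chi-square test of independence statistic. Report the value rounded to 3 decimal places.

test statistic = 6.192

Row totals [11, 38], col totals [33, 16], n=49
χ² = (4−7.41)²/7.41 + (7−3.59)²/3.59 + (29−25.59)²/25.59 + (9−12.41)²/12.41 = 6.1918
df = 1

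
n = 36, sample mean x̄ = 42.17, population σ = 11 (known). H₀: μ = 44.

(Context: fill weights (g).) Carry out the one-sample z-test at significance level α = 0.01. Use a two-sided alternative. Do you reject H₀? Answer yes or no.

reject H₀: no

SE = σ/√n = 11/√36 = 1.8333
z = (x̄−μ₀)/SE = (42.17−44)/1.8333 = -0.9982
p-value (two-sided) = 0.31819
At α=0.01: p ≥ α → fail to reject H₀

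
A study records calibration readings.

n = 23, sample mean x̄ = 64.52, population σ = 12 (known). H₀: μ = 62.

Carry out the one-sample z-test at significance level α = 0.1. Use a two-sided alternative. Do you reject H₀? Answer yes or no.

SE = σ/√n = 12/√23 = 2.5022
z = (x̄−μ₀)/SE = (64.52−62)/2.5022 = 1.0071
p-value (two-sided) = 0.31387
At α=0.1: p ≥ α → fail to reject H₀

reject H₀: no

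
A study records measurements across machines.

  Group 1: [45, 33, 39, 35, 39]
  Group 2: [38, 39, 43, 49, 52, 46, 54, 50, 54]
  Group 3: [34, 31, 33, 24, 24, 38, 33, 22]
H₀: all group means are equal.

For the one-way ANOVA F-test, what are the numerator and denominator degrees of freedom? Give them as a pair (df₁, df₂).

degrees of freedom = [2, 19]

k = 3 groups, N = 22 total
df = (k−1, N−k) = (3−1, 22−3) = (2, 19)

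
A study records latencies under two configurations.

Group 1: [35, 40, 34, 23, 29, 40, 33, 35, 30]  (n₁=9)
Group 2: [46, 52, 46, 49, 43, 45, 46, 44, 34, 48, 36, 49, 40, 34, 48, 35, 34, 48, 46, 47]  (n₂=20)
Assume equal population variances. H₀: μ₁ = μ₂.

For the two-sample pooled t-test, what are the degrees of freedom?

df = n₁ + n₂ − 2 = 9 + 20 − 2 = 27

degrees of freedom = 27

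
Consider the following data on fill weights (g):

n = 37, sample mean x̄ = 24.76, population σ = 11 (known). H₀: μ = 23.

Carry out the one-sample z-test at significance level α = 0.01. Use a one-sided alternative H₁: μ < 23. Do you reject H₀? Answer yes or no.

SE = σ/√n = 11/√37 = 1.8084
z = (x̄−μ₀)/SE = (24.76−23)/1.8084 = 0.9732
p-value (one-sided, H₁ less) = 0.83478
At α=0.01: p ≥ α → fail to reject H₀

reject H₀: no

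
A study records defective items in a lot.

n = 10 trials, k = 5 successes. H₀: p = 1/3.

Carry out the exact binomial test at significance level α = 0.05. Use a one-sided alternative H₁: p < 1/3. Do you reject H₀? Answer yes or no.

reject H₀: no

Exact binomial: n=10, k=5, p₀=1/3=0.3333
P(X≤5) from Σ C(n,i)·p₀^i·(1−p₀)^(n−i)
p-value (one-sided, H₁ less) = 0.92344
At α=0.05: p ≥ α → fail to reject H₀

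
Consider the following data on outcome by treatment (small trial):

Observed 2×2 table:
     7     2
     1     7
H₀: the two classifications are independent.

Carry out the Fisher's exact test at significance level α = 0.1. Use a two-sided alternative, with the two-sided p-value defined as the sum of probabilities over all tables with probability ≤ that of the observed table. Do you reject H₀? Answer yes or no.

reject H₀: yes

Margins: r₁=9, r₂=8, c₁=8, c₂=9, n=17
p_obs = C(9,7)·C(8,1)/C(17,8); sum pmf over tables with pmf ≤ p_obs
p-value (two-sided) = 0.01522
At α=0.1: p < α → reject H₀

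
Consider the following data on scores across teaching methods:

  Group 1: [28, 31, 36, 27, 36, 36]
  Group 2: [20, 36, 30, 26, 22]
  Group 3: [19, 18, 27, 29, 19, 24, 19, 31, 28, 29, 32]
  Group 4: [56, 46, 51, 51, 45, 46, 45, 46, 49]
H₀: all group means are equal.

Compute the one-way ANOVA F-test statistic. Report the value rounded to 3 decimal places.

Group means [32.33, 26.80, 25.00, 48.33], grand mean 33.484
SSB = Σnᵢ(x̄ᵢ−x̄)² = 3007.609; SSW = ΣΣ(x−x̄ᵢ)² = 654.133
MSB = 3007.609/3 = 1002.5362; MSW = 654.133/27 = 24.2272
F = MSB/MSW = 41.3807
df = (3, 27)

test statistic = 41.381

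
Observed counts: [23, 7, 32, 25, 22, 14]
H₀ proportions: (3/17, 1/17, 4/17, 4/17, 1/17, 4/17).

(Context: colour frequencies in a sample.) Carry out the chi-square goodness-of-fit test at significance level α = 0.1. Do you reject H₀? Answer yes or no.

reject H₀: yes

n = 123; E_i = n·p_i = [21.71, 7.24, 28.94, 28.94, 7.24, 28.94]
χ² = (23−21.71)²/21.71 + (7−7.24)²/7.24 + (32−28.94)²/28.94 + (25−28.94)²/28.94 + (22−7.24)²/7.24 + (14−28.94)²/28.94 = 38.7879
df = 5
p-value (upper-tail) = 0.00000
At α=0.1: p < α → reject H₀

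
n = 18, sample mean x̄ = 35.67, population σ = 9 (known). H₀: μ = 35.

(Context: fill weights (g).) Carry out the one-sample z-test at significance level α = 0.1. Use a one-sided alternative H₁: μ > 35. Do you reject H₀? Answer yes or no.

reject H₀: no

SE = σ/√n = 9/√18 = 2.1213
z = (x̄−μ₀)/SE = (35.67−35)/2.1213 = 0.3158
p-value (one-sided, H₁ greater) = 0.37606
At α=0.1: p ≥ α → fail to reject H₀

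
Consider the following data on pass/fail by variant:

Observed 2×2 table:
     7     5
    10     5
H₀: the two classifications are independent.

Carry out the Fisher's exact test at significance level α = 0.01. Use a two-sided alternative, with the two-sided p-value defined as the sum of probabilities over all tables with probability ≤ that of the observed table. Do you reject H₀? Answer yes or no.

reject H₀: no

Margins: r₁=12, r₂=15, c₁=17, c₂=10, n=27
p_obs = C(12,7)·C(15,10)/C(27,17); sum pmf over tables with pmf ≤ p_obs
p-value (two-sided) = 0.70633
At α=0.01: p ≥ α → fail to reject H₀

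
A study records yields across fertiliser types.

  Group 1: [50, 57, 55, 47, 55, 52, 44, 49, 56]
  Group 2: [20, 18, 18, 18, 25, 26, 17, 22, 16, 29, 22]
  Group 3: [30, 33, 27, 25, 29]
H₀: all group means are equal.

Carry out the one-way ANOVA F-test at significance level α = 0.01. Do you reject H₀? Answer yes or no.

reject H₀: yes

Group means [51.67, 21.00, 28.80], grand mean 33.600
SSB = Σnᵢ(x̄ᵢ−x̄)² = 4799.200; SSW = ΣΣ(x−x̄ᵢ)² = 372.800
MSB = 4799.200/2 = 2399.6000; MSW = 372.800/22 = 16.9455
F = MSB/MSW = 141.6073
df = (2, 22)
p-value (upper-tail) = 0.00000
At α=0.01: p < α → reject H₀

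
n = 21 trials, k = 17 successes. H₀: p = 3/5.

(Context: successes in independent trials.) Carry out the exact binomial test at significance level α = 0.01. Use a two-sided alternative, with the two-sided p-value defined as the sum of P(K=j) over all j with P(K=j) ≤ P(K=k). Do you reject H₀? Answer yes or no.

reject H₀: no

Exact binomial: n=21, k=17, p₀=3/5=0.6000
P(X=j) = C(n,j)·p₀^j·(1−p₀)^(n−j); p = Σ P(X=j) over j with P(X=j) ≤ P(X=17)
p-value (two-sided) = 0.07218
At α=0.01: p ≥ α → fail to reject H₀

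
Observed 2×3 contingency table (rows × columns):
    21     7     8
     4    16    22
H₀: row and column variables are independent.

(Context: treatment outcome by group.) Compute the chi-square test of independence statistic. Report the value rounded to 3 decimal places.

Row totals [36, 42], col totals [25, 23, 30], n=78
χ² = (21−11.54)²/11.54 + (7−10.62)²/10.62 + (8−13.85)²/13.85 + (4−13.46)²/13.46 + (16−12.38)²/12.38 + (22−16.15)²/16.15 = 21.2794
df = 2

test statistic = 21.279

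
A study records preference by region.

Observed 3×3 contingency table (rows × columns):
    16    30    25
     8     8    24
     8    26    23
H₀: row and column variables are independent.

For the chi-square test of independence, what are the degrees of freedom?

degrees of freedom = 4

df = (r−1)(c−1) = (3−1)·(3−1) = 4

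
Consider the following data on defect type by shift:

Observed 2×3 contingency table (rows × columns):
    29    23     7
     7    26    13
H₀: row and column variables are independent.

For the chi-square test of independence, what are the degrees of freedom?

df = (r−1)(c−1) = (2−1)·(3−1) = 2

degrees of freedom = 2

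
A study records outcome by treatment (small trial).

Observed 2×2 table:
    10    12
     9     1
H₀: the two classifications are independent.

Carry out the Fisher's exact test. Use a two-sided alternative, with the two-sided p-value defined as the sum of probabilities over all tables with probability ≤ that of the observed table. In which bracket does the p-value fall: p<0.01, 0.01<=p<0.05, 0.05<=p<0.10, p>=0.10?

p-value bracket: 0.01<=p<0.05

Margins: r₁=22, r₂=10, c₁=19, c₂=13, n=32
p_obs = C(22,10)·C(10,9)/C(32,19); sum pmf over tables with pmf ≤ p_obs
p-value (two-sided) = 0.02367
→ bracket: 0.01<=p<0.05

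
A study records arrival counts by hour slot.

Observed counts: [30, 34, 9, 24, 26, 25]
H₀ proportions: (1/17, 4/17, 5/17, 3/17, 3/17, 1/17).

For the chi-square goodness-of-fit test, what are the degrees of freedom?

df = k − 1 = 6 − 1 = 5

degrees of freedom = 5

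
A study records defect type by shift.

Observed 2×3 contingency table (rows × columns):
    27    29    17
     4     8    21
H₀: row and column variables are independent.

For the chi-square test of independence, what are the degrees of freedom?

degrees of freedom = 2

df = (r−1)(c−1) = (2−1)·(3−1) = 2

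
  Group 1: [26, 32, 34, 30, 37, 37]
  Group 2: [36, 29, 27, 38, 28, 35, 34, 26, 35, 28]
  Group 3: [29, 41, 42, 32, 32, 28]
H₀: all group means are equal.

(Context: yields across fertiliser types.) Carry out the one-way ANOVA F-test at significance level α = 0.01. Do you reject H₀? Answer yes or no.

reject H₀: no

Group means [32.67, 31.60, 34.00], grand mean 32.545
SSB = Σnᵢ(x̄ᵢ−x̄)² = 21.721; SSW = ΣΣ(x−x̄ᵢ)² = 447.733
MSB = 21.721/2 = 10.8606; MSW = 447.733/19 = 23.5649
F = MSB/MSW = 0.4609
df = (2, 19)
p-value (upper-tail) = 0.63760
At α=0.01: p ≥ α → fail to reject H₀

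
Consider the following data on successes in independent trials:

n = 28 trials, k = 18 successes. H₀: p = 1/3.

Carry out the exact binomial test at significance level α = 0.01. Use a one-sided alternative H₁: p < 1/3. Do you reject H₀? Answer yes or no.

reject H₀: no

Exact binomial: n=28, k=18, p₀=1/3=0.3333
P(X≤18) from Σ C(n,i)·p₀^i·(1−p₀)^(n−i)
p-value (one-sided, H₁ less) = 0.99980
At α=0.01: p ≥ α → fail to reject H₀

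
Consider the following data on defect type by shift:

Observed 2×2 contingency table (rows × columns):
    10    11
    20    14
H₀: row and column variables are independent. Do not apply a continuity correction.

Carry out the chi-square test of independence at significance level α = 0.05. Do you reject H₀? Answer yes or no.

Row totals [21, 34], col totals [30, 25], n=55
χ² = (10−11.45)²/11.45 + (11−9.55)²/9.55 + (20−18.55)²/18.55 + (14−15.45)²/15.45 = 0.6573
df = 1
p-value (upper-tail) = 0.41750
At α=0.05: p ≥ α → fail to reject H₀

reject H₀: no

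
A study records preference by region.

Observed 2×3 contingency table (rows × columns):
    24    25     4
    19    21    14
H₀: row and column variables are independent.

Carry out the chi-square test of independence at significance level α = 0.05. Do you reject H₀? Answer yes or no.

reject H₀: yes

Row totals [53, 54], col totals [43, 46, 18], n=107
χ² = (24−21.30)²/21.30 + (25−22.79)²/22.79 + (4−8.92)²/8.92 + (19−21.70)²/21.70 + (21−23.21)²/23.21 + (14−9.08)²/9.08 = 6.4760
df = 2
p-value (upper-tail) = 0.03924
At α=0.05: p < α → reject H₀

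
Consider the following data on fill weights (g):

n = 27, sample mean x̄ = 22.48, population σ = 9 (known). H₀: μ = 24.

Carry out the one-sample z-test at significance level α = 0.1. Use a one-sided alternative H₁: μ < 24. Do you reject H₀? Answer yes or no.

SE = σ/√n = 9/√27 = 1.7321
z = (x̄−μ₀)/SE = (22.48−24)/1.7321 = -0.8776
p-value (one-sided, H₁ less) = 0.19009
At α=0.1: p ≥ α → fail to reject H₀

reject H₀: no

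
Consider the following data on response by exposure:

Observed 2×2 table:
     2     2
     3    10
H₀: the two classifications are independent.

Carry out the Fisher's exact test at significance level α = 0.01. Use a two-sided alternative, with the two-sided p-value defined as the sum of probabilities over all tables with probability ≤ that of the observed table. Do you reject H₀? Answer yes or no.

reject H₀: no

Margins: r₁=4, r₂=13, c₁=5, c₂=12, n=17
p_obs = C(4,2)·C(13,3)/C(17,5); sum pmf over tables with pmf ≤ p_obs
p-value (two-sided) = 0.53782
At α=0.01: p ≥ α → fail to reject H₀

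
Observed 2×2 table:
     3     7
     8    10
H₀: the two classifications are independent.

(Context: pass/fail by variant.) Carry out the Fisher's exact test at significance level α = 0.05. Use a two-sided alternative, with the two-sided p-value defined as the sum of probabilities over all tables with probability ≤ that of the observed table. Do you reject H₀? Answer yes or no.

reject H₀: no

Margins: r₁=10, r₂=18, c₁=11, c₂=17, n=28
p_obs = C(10,3)·C(18,8)/C(28,11); sum pmf over tables with pmf ≤ p_obs
p-value (two-sided) = 0.68879
At α=0.05: p ≥ α → fail to reject H₀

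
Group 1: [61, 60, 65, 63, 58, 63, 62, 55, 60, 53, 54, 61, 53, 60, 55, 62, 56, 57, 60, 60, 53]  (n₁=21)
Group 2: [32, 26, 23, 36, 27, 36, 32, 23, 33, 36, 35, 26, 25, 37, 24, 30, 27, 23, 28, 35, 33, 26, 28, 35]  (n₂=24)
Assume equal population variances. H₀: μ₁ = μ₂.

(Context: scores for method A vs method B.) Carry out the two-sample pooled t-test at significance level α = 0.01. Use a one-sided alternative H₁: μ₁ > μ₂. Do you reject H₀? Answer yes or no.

x̄₁=58.619, s₁=3.708, n₁=21
x̄₂=29.833, s₂=4.842, n₂=24
s_p² = [20·3.708² + 23·4.842²]/43 = 18.9369
SE = √(s_p²·(1/21+1/24)) = 1.3003
t = (58.619−29.833)/1.3003 = 22.1377
df = 43
p-value (one-sided, H₁ greater) = 0.00000
At α=0.01: p < α → reject H₀

reject H₀: yes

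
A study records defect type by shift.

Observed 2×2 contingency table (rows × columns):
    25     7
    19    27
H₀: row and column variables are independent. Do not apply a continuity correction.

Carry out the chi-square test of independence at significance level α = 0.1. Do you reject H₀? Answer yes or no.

Row totals [32, 46], col totals [44, 34], n=78
χ² = (25−18.05)²/18.05 + (7−13.95)²/13.95 + (19−25.95)²/25.95 + (27−20.05)²/20.05 = 10.4053
df = 1
p-value (upper-tail) = 0.00126
At α=0.1: p < α → reject H₀

reject H₀: yes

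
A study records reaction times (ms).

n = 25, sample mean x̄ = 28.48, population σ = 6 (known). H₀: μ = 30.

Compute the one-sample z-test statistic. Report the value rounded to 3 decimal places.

test statistic = -1.267

SE = σ/√n = 6/√25 = 1.2000
z = (x̄−μ₀)/SE = (28.48−30)/1.2000 = -1.2667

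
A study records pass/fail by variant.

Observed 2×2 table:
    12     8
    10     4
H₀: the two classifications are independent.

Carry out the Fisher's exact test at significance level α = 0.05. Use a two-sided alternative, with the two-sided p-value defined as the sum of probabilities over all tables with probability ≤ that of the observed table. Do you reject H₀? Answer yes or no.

Margins: r₁=20, r₂=14, c₁=22, c₂=12, n=34
p_obs = C(20,12)·C(14,10)/C(34,22); sum pmf over tables with pmf ≤ p_obs
p-value (two-sided) = 0.71698
At α=0.05: p ≥ α → fail to reject H₀

reject H₀: no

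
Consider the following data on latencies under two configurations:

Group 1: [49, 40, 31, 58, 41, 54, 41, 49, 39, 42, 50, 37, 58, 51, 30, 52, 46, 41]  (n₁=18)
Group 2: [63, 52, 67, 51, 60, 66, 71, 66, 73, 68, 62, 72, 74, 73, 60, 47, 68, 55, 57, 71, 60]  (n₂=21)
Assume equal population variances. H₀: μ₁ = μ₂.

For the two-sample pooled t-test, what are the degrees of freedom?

df = n₁ + n₂ − 2 = 18 + 21 − 2 = 37

degrees of freedom = 37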